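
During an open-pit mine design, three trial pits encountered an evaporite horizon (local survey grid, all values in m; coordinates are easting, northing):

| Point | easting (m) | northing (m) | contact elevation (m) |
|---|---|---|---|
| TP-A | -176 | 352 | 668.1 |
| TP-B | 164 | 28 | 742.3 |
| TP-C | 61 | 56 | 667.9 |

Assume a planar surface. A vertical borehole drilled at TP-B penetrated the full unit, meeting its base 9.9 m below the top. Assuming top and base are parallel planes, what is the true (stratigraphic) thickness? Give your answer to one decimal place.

6.4 m

Let the plane be z = a·easting + b·northing + c.
TP-B−TP-A: 340a − 324b = 74.2;  TP-C−TP-A: 237a − 296b = −0.2.
Solving gives a = 0.92353, b = 0.74012.
|∇z| = √(a²+b²) = 1.18351, so dip δ = arctan(1.18351) = 49.80°.
True thickness = vertical thickness × cos δ = 9.9 × cos 49.80° = 6.4 m.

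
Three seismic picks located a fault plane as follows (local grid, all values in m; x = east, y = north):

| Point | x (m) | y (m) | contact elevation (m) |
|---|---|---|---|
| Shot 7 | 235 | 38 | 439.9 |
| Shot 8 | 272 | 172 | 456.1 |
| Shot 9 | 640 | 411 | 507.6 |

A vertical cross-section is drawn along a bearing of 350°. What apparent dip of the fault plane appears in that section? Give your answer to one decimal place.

4.9°

Let the plane be z = a·x + b·y + c.
Shot 8−Shot 7: 37a + 134b = 16.2;  Shot 9−Shot 7: 405a + 373b = 67.7.
Solving gives a = 0.07485, b = 0.10023.
Unit vector along 350° is (sin 350°, cos 350°) = (-0.1736, 0.9848).
Slope in that direction = a·(-0.1736) + b·(0.9848) = 0.08571.
Apparent dip = arctan|0.08571| = 4.9° (true dip is 7.1°, so apparent ≤ true as expected).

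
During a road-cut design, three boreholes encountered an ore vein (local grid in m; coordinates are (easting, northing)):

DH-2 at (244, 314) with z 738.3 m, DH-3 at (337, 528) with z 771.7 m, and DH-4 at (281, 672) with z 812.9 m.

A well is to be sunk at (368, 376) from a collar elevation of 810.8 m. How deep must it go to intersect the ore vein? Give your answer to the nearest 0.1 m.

Let the plane be z = a·E + b·N + c.
DH-3−DH-2: 93a + 214b = 33.4;  DH-4−DH-2: 37a + 358b = 74.6.
Solving gives a = −0.15791, b = 0.22470.
Then c = 738.3 − a·244 − b·314 = 706.27.
At (368, 376): z_contact = −58.11 + 84.49 + 706.27 = 732.65 m.
Depth below ground = 810.8 − 732.65 = 78.1 m.

78.1 m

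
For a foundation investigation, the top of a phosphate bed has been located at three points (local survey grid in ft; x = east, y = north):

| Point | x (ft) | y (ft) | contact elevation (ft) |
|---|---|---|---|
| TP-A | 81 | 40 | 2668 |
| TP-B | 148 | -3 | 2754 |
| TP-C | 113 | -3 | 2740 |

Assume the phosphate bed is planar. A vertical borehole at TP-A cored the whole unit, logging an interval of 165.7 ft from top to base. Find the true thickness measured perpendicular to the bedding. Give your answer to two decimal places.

94.80 ft

Let the plane be z = a·x + b·y + c.
TP-B−TP-A: 67a − 43b = 86;  TP-C−TP-A: 32a − 43b = 72.
Solving gives a = 0.40000, b = −1.37674.
|∇z| = √(a²+b²) = 1.43368, so dip δ = arctan(1.43368) = 55.10°.
True thickness = vertical thickness × cos δ = 165.7 × cos 55.10° = 94.80 ft.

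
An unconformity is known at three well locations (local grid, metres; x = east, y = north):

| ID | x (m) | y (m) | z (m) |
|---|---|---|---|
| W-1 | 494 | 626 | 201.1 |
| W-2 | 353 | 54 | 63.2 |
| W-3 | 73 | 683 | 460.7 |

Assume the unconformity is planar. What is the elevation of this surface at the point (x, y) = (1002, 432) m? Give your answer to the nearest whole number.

-160 m

Two edge vectors: W-1→W-2 = (-141, -572, -137.9), W-1→W-3 = (-421, 57, 259.6).
Normal n = (W-1→W-2) × (W-1→W-3) = (-140630.9, 94659.5, -248849).
So ∂z/∂x = −n_x/n_z = −0.56513 and ∂z/∂y = −n_y/n_z = 0.38039.
Intercept c from W-1: 201.1 + 279.17 − 238.12 = 242.15.
At (1002, 432): z = −566.3 + 164.3 + 242.15 = -159.8 m.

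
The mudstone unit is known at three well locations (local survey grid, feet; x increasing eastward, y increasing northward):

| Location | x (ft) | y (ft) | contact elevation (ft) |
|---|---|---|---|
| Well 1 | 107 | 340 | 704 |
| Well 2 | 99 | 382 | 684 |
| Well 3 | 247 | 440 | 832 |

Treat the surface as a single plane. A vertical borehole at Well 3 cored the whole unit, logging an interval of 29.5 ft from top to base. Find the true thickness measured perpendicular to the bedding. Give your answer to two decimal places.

19.49 ft

Two edge vectors: Well 1→Well 2 = (-8, 42, -20), Well 1→Well 3 = (140, 100, 128).
Normal n = (Well 1→Well 2) × (Well 1→Well 3) = (7376, -1776, -6680).
So ∂z/∂x = −n_x/n_z = 1.10419 and ∂z/∂y = −n_y/n_z = −0.26587.
|∇z| = √(a²+b²) = 1.13575, so dip δ = arctan(1.13575) = 48.64°.
True thickness = vertical thickness × cos δ = 29.5 × cos 48.64° = 19.49 ft.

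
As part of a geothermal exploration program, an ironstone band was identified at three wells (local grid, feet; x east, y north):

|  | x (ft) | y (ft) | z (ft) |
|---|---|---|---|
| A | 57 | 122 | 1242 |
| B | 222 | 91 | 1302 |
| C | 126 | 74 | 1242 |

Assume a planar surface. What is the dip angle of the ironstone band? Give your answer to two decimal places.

Let the plane be z = a·x + b·y + c.
B−A: 165a − 31b = 60;  C−A: 69a − 48b = 0.
Solving gives a = 0.49818, b = 0.71614.
Gradient magnitude |∇z| = √(a² + b²) = √(0.24819 + 0.51286) = 0.87238.
True dip = arctan(0.87238) = 41.10°, dipping toward SW (azimuth ≈ 215°).

41.10°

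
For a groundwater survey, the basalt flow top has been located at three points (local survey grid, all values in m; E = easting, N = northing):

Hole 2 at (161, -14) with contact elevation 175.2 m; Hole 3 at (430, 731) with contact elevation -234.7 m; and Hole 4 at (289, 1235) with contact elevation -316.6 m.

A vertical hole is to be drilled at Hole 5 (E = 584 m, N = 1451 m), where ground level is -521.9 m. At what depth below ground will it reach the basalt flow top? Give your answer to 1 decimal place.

Let the plane be z = a·E + b·N + c.
Hole 3−Hole 2: 269a + 745b = −409.9;  Hole 4−Hole 2: 128a + 1249b = −491.8.
Solving gives a = −0.604993, b = −0.331754.
Then c = 175.2 − a·161 − b·-14 = 267.96.
At (584, 1451): z_contact = −353.32 − 481.38 + 267.96 = -566.73 m.
Depth below ground = -521.9 − (-566.73) = 44.8 m.

44.8 m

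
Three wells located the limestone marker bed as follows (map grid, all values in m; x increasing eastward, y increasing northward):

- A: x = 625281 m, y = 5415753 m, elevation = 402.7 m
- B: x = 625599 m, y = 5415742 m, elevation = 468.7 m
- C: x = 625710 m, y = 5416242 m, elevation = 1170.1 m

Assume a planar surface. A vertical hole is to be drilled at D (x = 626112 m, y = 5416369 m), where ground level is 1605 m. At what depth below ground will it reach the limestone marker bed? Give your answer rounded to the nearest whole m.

Two edge vectors: A→B = (318, -11, 66), A→C = (429, 489, 767.4).
Normal n = (A→B) × (A→C) = (-40715.4, -215719.2, 160221).
So ∂z/∂x = −n_x/n_z = 0.25412025 and ∂z/∂y = −n_y/n_z = 1.34638531.
Intercept c from A: 402.7 − 158896.56 − 7291690.26 = −7450184.12.
At (626112, 5416369): z_contact = 159107.7 + 7292519.6 − 7450184.12 = 1443.2 m.
Depth below ground = 1605 − 1443.2 = 162 m.

162 m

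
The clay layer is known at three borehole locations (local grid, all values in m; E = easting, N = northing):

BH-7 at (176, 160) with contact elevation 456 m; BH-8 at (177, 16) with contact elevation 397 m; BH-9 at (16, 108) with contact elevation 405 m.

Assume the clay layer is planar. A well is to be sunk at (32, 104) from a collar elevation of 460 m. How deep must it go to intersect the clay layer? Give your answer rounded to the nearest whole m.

Let the plane be z = a·E + b·N + c.
BH-8−BH-7: 1a − 144b = −59;  BH-9−BH-7: −160a − 52b = −51.
Solving gives a = 0.18517, b = 0.41101.
Then c = 456 − a·176 − b·160 = 357.65.
At (32, 104): z_contact = 5.9 + 42.7 + 357.65 = 406.3 m.
Depth below ground = 460 − 406.3 = 54 m.

54 m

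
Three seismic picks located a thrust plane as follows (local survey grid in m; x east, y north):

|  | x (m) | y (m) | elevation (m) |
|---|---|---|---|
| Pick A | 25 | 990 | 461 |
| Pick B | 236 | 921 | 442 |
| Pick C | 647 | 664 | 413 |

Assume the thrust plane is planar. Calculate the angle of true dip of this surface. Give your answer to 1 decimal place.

Let the plane be z = a·x + b·y + c.
Pick B−Pick A: 211a − 69b = −19;  Pick C−Pick A: 622a − 326b = −48.
Solving gives a = −0.11141, b = −0.06533.
Gradient magnitude |∇z| = √(a² + b²) = √(0.01241 + 0.00427) = 0.12915.
True dip = arctan(0.12915) = 7.4°, dipping toward ENE (azimuth ≈ 060°).

7.4°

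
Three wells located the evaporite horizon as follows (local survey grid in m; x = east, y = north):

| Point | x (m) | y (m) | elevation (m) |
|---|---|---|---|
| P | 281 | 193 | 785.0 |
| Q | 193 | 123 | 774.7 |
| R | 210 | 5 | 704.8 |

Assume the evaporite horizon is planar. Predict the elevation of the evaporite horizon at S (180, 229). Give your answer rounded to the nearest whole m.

837 m

Let the plane be z = a·x + b·y + c.
Q−P: −88a − 70b = −10.3;  R−P: −71a − 188b = −80.2.
Solving gives a = −0.31775, b = 0.54660.
Then c = 785 − a·281 − b·193 = 768.79.
At (180, 229): z = −57.2 + 125.2 + 768.79 = 836.8 m.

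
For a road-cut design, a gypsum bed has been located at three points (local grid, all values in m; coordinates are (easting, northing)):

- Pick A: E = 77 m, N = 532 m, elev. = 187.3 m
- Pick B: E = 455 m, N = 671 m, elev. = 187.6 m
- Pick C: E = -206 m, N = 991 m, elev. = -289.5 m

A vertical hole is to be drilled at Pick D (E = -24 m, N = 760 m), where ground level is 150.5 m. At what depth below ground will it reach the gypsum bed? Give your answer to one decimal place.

187.7 m

Two edge vectors: Pick A→Pick B = (378, 139, 0.3), Pick A→Pick C = (-283, 459, -476.8).
Normal n = (Pick A→Pick B) × (Pick A→Pick C) = (-66412.9, 180145.5, 212839).
So ∂z/∂E = −n_x/n_z = 0.31203 and ∂z/∂N = −n_y/n_z = −0.84639.
Intercept c from Pick A: 187.3 − 24.03 + 450.28 = 613.55.
At (-24, 760): z_contact = −7.49 − 643.26 + 613.55 = -37.19 m.
Depth below ground = 150.5 − (-37.19) = 187.7 m.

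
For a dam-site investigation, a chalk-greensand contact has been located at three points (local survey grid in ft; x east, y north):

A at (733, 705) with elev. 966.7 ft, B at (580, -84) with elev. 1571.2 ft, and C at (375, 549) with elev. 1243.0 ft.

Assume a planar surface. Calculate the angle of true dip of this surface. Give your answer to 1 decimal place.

Let the plane be z = a·x + b·y + c.
B−A: −153a − 789b = 604.5;  C−A: −358a − 156b = 276.3.
Solving gives a = −0.47835, b = −0.67340.
Gradient magnitude |∇z| = √(a² + b²) = √(0.22882 + 0.45347) = 0.82601.
True dip = arctan(0.82601) = 39.6°, dipping toward NE (azimuth ≈ 035°).

39.6°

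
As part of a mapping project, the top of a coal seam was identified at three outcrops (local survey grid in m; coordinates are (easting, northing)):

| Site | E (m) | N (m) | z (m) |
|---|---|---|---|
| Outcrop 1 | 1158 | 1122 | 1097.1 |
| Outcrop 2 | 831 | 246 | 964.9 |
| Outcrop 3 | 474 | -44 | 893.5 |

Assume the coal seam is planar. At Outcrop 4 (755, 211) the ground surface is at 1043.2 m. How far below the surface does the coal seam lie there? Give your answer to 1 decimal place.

90.6 m

Two edge vectors: Outcrop 1→Outcrop 2 = (-327, -876, -132.2), Outcrop 1→Outcrop 3 = (-684, -1166, -203.6).
Normal n = (Outcrop 1→Outcrop 2) × (Outcrop 1→Outcrop 3) = (24208.4, 23847.6, -217902).
So ∂z/∂E = −n_x/n_z = 0.111098 and ∂z/∂N = −n_y/n_z = 0.109442.
Intercept c from Outcrop 1: 1097.1 − 128.65 − 122.79 = 845.66.
At (755, 211): z_contact = 83.88 + 23.09 + 845.66 = 952.63 m.
Depth below ground = 1043.2 − 952.63 = 90.6 m.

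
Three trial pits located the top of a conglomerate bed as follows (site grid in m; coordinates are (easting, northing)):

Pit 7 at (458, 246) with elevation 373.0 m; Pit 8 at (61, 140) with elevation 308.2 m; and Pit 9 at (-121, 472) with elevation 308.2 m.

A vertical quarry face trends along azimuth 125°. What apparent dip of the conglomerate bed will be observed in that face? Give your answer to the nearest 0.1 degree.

Let the plane be z = a·E + b·N + c.
Pit 8−Pit 7: −397a − 106b = −64.8;  Pit 9−Pit 7: −579a + 226b = −64.8.
Solving gives a = 0.14238, b = 0.07805.
Unit vector along 125° is (sin 125°, cos 125°) = (0.8192, -0.5736).
Slope in that direction = a·(0.8192) + b·(-0.5736) = 0.07186.
Apparent dip = arctan|0.07186| = 4.1° (true dip is 9.2°, so apparent ≤ true as expected).

4.1°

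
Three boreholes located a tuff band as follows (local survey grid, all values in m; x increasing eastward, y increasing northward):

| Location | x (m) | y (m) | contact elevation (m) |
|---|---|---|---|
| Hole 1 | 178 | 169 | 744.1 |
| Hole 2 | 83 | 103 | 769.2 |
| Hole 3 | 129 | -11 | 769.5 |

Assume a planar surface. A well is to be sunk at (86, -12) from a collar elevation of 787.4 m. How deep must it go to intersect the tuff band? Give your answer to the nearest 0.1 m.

Two edge vectors: Hole 1→Hole 2 = (-95, -66, 25.1), Hole 1→Hole 3 = (-49, -180, 25.4).
Normal n = (Hole 1→Hole 2) × (Hole 1→Hole 3) = (2841.6, 1183.1, 13866).
So ∂z/∂x = −n_x/n_z = −0.20493 and ∂z/∂y = −n_y/n_z = −0.08532.
Intercept c from Hole 1: 744.1 + 36.48 + 14.42 = 795.00.
At (86, -12): z_contact = −17.62 + 1.02 + 795.00 = 778.40 m.
Depth below ground = 787.4 − 778.40 = 9.0 m.

9.0 m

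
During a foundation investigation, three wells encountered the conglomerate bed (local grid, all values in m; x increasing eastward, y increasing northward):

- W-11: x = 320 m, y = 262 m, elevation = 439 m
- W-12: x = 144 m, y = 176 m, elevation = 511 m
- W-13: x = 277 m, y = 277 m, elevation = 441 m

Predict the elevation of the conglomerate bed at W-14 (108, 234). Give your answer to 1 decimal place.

Two edge vectors: W-11→W-12 = (-176, -86, 72), W-11→W-13 = (-43, 15, 2).
Normal n = (W-11→W-12) × (W-11→W-13) = (-1252, -2744, -6338).
So ∂z/∂x = −n_x/n_z = −0.19754 and ∂z/∂y = −n_y/n_z = −0.43294.
Intercept c from W-11: 439 + 63.21 + 113.43 = 615.64.
At (108, 234): z = −21.3 − 101.3 + 615.64 = 493.0 m.

493.0 m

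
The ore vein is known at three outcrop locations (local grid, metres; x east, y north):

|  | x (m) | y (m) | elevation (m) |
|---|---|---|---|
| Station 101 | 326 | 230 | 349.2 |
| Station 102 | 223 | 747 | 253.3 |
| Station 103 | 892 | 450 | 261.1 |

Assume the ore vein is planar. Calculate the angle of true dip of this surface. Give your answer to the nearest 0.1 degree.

Let the plane be z = a·x + b·y + c.
Station 102−Station 101: −103a + 517b = −95.9;  Station 103−Station 101: 566a + 220b = −88.1.
Solving gives a = −0.07755, b = −0.20094.
Gradient magnitude |∇z| = √(a² + b²) = √(0.00601 + 0.04038) = 0.21539.
True dip = arctan(0.21539) = 12.2°, dipping toward NNE (azimuth ≈ 021°).

12.2°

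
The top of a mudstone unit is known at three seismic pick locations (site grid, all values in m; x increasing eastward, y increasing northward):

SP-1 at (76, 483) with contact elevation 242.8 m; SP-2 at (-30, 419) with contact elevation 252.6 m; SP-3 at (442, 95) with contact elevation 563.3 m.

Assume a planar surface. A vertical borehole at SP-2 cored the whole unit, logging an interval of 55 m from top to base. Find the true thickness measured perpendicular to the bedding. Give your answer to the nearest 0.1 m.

Two edge vectors: SP-1→SP-2 = (-106, -64, 9.8), SP-1→SP-3 = (366, -388, 320.5).
Normal n = (SP-1→SP-2) × (SP-1→SP-3) = (-16709.6, 37559.8, 64552).
So ∂z/∂x = −n_x/n_z = 0.25885 and ∂z/∂y = −n_y/n_z = −0.58185.
|∇z| = √(a²+b²) = 0.63684, so dip δ = arctan(0.63684) = 32.49°.
True thickness = vertical thickness × cos δ = 55 × cos 32.49° = 46.4 m.

46.4 m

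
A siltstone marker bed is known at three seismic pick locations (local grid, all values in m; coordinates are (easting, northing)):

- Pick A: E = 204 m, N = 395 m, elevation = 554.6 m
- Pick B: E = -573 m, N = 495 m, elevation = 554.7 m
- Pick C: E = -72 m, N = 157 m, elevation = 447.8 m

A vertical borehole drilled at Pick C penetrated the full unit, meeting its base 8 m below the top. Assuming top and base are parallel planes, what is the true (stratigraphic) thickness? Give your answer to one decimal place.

7.4 m

Let the plane be z = a·E + b·N + c.
Pick B−Pick A: −777a + 100b = 0.1;  Pick C−Pick A: −276a − 238b = −106.8.
Solving gives a = 0.05014, b = 0.39059.
|∇z| = √(a²+b²) = 0.39380, so dip δ = arctan(0.39380) = 21.49°.
True thickness = vertical thickness × cos δ = 8 × cos 21.49° = 7.4 m.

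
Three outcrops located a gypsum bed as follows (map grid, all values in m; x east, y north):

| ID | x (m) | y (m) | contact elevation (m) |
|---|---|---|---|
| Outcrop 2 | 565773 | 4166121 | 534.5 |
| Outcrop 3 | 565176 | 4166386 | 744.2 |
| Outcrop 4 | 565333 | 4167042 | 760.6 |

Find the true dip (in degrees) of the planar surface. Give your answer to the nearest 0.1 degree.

Two edge vectors: Outcrop 2→Outcrop 3 = (-597, 265, 209.7), Outcrop 2→Outcrop 4 = (-440, 921, 226.1).
Normal n = (Outcrop 2→Outcrop 3) × (Outcrop 2→Outcrop 4) = (-133217.2, 42713.7, -433237).
So ∂z/∂x = −n_x/n_z = −0.30749 and ∂z/∂y = −n_y/n_z = 0.09859.
Gradient magnitude |∇z| = √(a² + b²) = √(0.09455 + 0.00972) = 0.32291.
True dip = arctan(0.32291) = 17.9°, dipping toward ESE (azimuth ≈ 108°).

17.9°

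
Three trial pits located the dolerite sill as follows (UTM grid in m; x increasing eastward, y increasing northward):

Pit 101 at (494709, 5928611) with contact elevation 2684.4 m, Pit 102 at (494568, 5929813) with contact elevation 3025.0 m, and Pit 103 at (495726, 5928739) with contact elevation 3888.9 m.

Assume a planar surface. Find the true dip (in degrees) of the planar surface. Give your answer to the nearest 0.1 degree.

50.3°

Let the plane be z = a·x + b·y + c.
Pit 102−Pit 101: −141a + 1202b = 340.6;  Pit 103−Pit 101: 1017a + 128b = 1204.5.
Solving gives a = 1.13199, b = 0.41615.
Gradient magnitude |∇z| = √(a² + b²) = √(1.28140 + 0.17318) = 1.20606.
True dip = arctan(1.20606) = 50.3°, dipping toward WSW (azimuth ≈ 250°).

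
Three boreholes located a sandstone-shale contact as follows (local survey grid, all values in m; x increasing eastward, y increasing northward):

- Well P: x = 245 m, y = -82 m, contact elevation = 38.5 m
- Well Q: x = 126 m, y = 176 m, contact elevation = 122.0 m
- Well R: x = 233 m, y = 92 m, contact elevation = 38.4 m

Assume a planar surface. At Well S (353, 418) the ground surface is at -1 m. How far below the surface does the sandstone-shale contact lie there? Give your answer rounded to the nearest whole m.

Let the plane be z = a·x + b·y + c.
Well Q−Well P: −119a + 258b = 83.5;  Well R−Well P: −12a + 174b = −0.1.
Solving gives a = −0.82651, b = −0.05758.
Then c = 38.5 − a·245 − b·-82 = 236.27.
At (353, 418): z_contact = −291.8 − 24.1 + 236.27 = -79.6 m.
Depth below ground = -1 − (-79.6) = 79 m.

79 m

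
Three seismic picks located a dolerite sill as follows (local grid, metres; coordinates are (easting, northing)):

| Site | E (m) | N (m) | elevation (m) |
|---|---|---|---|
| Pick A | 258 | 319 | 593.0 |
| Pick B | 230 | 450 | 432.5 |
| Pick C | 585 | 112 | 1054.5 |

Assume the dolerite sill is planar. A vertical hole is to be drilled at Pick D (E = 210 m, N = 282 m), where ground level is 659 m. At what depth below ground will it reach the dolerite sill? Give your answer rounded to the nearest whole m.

62 m

Let the plane be z = a·E + b·N + c.
Pick B−Pick A: −28a + 131b = −160.5;  Pick C−Pick A: 327a − 207b = 461.5.
Solving gives a = 0.73521, b = −1.06805.
Then c = 593 − a·258 − b·319 = 744.02.
At (210, 282): z_contact = 154.4 − 301.2 + 744.02 = 597.2 m.
Depth below ground = 659 − 597.2 = 62 m.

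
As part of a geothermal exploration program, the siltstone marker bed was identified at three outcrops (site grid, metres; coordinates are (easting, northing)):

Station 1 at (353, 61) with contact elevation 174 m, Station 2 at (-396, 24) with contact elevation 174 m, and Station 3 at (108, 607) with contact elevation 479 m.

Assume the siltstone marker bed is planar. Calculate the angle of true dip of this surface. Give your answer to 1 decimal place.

28.7°

Two edge vectors: Station 1→Station 2 = (-749, -37, 0), Station 1→Station 3 = (-245, 546, 305).
Normal n = (Station 1→Station 2) × (Station 1→Station 3) = (-11285, 228445, -418019).
So ∂z/∂E = −n_x/n_z = −0.02700 and ∂z/∂N = −n_y/n_z = 0.54649.
Gradient magnitude |∇z| = √(a² + b²) = √(0.00073 + 0.29866) = 0.54716.
True dip = arctan(0.54716) = 28.7°, dipping toward S (azimuth ≈ 177°).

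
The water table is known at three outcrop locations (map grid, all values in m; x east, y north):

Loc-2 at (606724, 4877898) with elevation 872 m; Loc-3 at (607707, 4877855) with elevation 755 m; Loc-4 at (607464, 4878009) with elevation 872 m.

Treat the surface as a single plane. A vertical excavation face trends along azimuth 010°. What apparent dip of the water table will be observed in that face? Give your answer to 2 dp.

Let the plane be z = a·x + b·y + c.
Loc-3−Loc-2: 983a − 43b = −117;  Loc-4−Loc-2: 740a + 111b = 0.
Solving gives a = −0.09215, b = 0.61433.
Unit vector along 010° is (sin 10°, cos 10°) = (0.1736, 0.9848).
Slope in that direction = a·(0.1736) + b·(0.9848) = 0.58900.
Apparent dip = arctan|0.58900| = 30.50° (true dip is 31.8°, so apparent ≤ true as expected).

30.50°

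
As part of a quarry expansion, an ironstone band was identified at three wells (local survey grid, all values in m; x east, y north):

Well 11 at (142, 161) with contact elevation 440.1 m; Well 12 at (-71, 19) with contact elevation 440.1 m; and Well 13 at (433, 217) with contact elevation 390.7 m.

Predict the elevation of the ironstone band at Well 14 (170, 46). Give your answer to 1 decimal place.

Two edge vectors: Well 11→Well 12 = (-213, -142, 0), Well 11→Well 13 = (291, 56, -49.4).
Normal n = (Well 11→Well 12) × (Well 11→Well 13) = (7014.8, -10522.2, 29394).
So ∂z/∂x = −n_x/n_z = −0.23865 and ∂z/∂y = −n_y/n_z = 0.35797.
Intercept c from Well 11: 440.1 + 33.89 − 57.63 = 416.35.
At (170, 46): z = −40.6 + 16.5 + 416.35 = 392.3 m.

392.3 m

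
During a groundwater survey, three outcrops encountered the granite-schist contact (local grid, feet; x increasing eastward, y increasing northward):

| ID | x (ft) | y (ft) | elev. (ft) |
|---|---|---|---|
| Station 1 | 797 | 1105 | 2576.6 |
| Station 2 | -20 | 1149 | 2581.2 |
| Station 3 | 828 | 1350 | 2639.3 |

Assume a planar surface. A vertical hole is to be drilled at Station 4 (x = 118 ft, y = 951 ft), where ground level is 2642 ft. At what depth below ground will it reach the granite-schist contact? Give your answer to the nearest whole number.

Let the plane be z = a·x + b·y + c.
Station 2−Station 1: −817a + 44b = 4.6;  Station 3−Station 1: 31a + 245b = 62.7.
Solving gives a = 0.00810, b = 0.25489.
Then c = 2576.6 − a·797 − b·1105 = 2288.49.
At (118, 951): z_contact = 1.0 + 242.4 + 2288.49 = 2531.8 ft.
Depth below ground = 2642 − 2531.8 = 110 ft.

110 ft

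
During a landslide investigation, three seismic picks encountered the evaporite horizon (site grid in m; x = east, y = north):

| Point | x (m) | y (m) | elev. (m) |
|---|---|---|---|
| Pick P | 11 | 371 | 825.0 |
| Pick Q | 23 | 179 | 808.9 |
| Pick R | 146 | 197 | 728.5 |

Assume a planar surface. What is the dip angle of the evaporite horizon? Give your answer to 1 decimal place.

Two edge vectors: Pick P→Pick Q = (12, -192, -16.1), Pick P→Pick R = (135, -174, -96.5).
Normal n = (Pick P→Pick Q) × (Pick P→Pick R) = (15726.6, -1015.5, 23832).
So ∂z/∂x = −n_x/n_z = −0.65989 and ∂z/∂y = −n_y/n_z = 0.04261.
Gradient magnitude |∇z| = √(a² + b²) = √(0.43546 + 0.00182) = 0.66127.
True dip = arctan(0.66127) = 33.5°, dipping toward E (azimuth ≈ 094°).

33.5°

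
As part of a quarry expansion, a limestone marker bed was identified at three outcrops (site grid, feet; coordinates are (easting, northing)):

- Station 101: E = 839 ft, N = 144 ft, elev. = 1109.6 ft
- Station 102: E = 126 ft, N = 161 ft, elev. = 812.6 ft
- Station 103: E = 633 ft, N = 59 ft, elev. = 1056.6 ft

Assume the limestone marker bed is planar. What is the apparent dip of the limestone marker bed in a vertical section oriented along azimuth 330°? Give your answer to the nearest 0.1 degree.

27.5°

Two edge vectors: Station 101→Station 102 = (-713, 17, -297), Station 101→Station 103 = (-206, -85, -53).
Normal n = (Station 101→Station 102) × (Station 101→Station 103) = (-26146, 23393, 64107).
So ∂z/∂E = −n_x/n_z = 0.40785 and ∂z/∂N = −n_y/n_z = −0.36491.
Unit vector along 330° is (sin 330°, cos 330°) = (-0.5000, 0.8660).
Slope in that direction = a·(-0.5000) + b·(0.8660) = −0.51994.
Apparent dip = arctan|0.51994| = 27.5° (true dip is 28.7°, so apparent ≤ true as expected).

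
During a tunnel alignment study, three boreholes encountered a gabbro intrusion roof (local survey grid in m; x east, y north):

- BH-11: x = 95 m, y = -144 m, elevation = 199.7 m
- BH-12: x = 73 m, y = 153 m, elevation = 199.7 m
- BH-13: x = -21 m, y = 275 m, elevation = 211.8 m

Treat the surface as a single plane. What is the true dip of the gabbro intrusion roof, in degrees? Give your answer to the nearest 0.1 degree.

Let the plane be z = a·x + b·y + c.
BH-12−BH-11: −22a + 297b = 0;  BH-13−BH-11: −116a + 419b = 12.1.
Solving gives a = −0.14241, b = −0.01055.
Gradient magnitude |∇z| = √(a² + b²) = √(0.02028 + 0.00011) = 0.14281.
True dip = arctan(0.14281) = 8.1°, dipping toward E (azimuth ≈ 086°).

8.1°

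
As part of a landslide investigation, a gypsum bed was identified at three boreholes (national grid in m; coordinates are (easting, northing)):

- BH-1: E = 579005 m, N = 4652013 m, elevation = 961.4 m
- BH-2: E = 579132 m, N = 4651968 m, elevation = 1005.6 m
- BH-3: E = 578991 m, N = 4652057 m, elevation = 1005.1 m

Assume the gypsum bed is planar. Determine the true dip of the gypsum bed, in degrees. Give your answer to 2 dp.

Two edge vectors: BH-1→BH-2 = (127, -45, 44.2), BH-1→BH-3 = (-14, 44, 43.7).
Normal n = (BH-1→BH-2) × (BH-1→BH-3) = (-3911.3, -6168.7, 4958).
So ∂z/∂E = −n_x/n_z = 0.78889 and ∂z/∂N = −n_y/n_z = 1.24419.
Gradient magnitude |∇z| = √(a² + b²) = √(0.62234 + 1.54801) = 1.47321.
True dip = arctan(1.47321) = 55.83°, dipping toward SSW (azimuth ≈ 212°).

55.83°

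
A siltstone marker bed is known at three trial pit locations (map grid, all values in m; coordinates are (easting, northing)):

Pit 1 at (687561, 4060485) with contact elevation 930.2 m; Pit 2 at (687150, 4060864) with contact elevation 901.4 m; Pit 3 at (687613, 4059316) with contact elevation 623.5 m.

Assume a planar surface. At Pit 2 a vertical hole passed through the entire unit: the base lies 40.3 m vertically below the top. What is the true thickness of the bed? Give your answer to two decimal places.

37.06 m

Let the plane be z = a·E + b·N + c.
Pit 2−Pit 1: −411a + 379b = −28.8;  Pit 3−Pit 1: 52a − 1169b = −306.7.
Solving gives a = 0.32535, b = 0.27683.
|∇z| = √(a²+b²) = 0.42719, so dip δ = arctan(0.42719) = 23.13°.
True thickness = vertical thickness × cos δ = 40.3 × cos 23.13° = 37.06 m.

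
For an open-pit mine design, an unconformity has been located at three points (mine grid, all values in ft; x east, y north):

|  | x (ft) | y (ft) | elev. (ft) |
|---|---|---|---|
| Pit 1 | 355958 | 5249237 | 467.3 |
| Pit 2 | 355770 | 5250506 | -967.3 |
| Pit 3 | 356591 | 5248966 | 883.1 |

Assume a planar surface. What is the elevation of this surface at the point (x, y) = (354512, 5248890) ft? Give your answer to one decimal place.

Two edge vectors: Pit 1→Pit 2 = (-188, 1269, -1434.6), Pit 1→Pit 3 = (633, -271, 415.8).
Normal n = (Pit 1→Pit 2) × (Pit 1→Pit 3) = (138873.6, -829931.4, -752329).
So ∂z/∂x = −n_x/n_z = 0.184591582 and ∂z/∂y = −n_y/n_z = −1.103149553.
Intercept c from Pit 1: 467.3 − 65706.85 + 5790693.45 = 5725453.90.
At (354512, 5248890): z = 65439.9 − 5790310.7 + 5725453.90 = 583.2 ft.

583.2 ft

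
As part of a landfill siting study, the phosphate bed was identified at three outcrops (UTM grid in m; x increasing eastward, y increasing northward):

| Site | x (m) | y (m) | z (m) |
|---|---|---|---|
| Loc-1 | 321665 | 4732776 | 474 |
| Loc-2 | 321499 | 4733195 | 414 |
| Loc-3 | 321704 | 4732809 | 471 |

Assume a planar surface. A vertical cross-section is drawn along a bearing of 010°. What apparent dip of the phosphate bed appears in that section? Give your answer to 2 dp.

6.97°

Let the plane be z = a·x + b·y + c.
Loc-2−Loc-1: −166a + 419b = −60;  Loc-3−Loc-1: 39a + 33b = −3.
Solving gives a = 0.03314, b = −0.13007.
Unit vector along 010° is (sin 10°, cos 10°) = (0.1736, 0.9848).
Slope in that direction = a·(0.1736) + b·(0.9848) = −0.12234.
Apparent dip = arctan|0.12234| = 6.97° (true dip is 7.6°, so apparent ≤ true as expected).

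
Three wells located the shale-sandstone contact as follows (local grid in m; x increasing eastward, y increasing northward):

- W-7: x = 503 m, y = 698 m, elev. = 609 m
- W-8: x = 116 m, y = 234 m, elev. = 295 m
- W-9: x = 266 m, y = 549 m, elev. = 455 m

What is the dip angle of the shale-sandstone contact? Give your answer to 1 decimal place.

28.8°

Let the plane be z = a·x + b·y + c.
W-8−W-7: −387a − 464b = −314;  W-9−W-7: −237a − 149b = −154.
Solving gives a = 0.47166, b = 0.28334.
Gradient magnitude |∇z| = √(a² + b²) = √(0.22246 + 0.08028) = 0.55022.
True dip = arctan(0.55022) = 28.8°, dipping toward WSW (azimuth ≈ 239°).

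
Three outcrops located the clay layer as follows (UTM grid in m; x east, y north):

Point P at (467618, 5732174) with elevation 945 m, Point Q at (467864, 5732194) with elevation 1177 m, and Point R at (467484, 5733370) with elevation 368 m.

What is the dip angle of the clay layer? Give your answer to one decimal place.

46.2°

Two edge vectors: Point P→Point Q = (246, 20, 232), Point P→Point R = (-134, 1196, -577).
Normal n = (Point P→Point Q) × (Point P→Point R) = (-289012, 110854, 296896).
So ∂z/∂x = −n_x/n_z = 0.97345 and ∂z/∂y = −n_y/n_z = −0.37338.
Gradient magnitude |∇z| = √(a² + b²) = √(0.94760 + 0.13941) = 1.04260.
True dip = arctan(1.04260) = 46.2°, dipping toward WNW (azimuth ≈ 291°).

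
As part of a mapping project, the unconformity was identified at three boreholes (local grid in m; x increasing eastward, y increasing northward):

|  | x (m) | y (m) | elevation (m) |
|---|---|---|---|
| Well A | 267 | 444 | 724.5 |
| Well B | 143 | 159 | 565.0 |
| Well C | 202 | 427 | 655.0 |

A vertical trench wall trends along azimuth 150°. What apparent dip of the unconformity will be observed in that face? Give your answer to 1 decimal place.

Let the plane be z = a·x + b·y + c.
Well B−Well A: −124a − 285b = −159.5;  Well C−Well A: −65a − 17b = −69.5.
Solving gives a = 1.04136, b = 0.10657.
Unit vector along 150° is (sin 150°, cos 150°) = (0.5000, -0.8660).
Slope in that direction = a·(0.5000) + b·(-0.8660) = 0.42839.
Apparent dip = arctan|0.42839| = 23.2° (true dip is 46.3°, so apparent ≤ true as expected).

23.2°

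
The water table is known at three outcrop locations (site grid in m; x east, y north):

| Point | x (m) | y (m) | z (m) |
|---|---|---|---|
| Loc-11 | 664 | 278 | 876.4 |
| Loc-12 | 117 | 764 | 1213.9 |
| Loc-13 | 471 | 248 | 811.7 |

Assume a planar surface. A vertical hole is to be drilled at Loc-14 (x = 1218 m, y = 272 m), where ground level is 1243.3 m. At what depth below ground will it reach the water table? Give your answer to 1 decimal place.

Let the plane be z = a·x + b·y + c.
Loc-12−Loc-11: −547a + 486b = 337.5;  Loc-13−Loc-11: −193a − 30b = −64.7.
Solving gives a = 0.193445, b = 0.912170.
Then c = 876.4 − a·664 − b·278 = 494.37.
At (1218, 272): z_contact = 235.62 + 248.11 + 494.37 = 978.10 m.
Depth below ground = 1243.3 − 978.10 = 265.2 m.

265.2 m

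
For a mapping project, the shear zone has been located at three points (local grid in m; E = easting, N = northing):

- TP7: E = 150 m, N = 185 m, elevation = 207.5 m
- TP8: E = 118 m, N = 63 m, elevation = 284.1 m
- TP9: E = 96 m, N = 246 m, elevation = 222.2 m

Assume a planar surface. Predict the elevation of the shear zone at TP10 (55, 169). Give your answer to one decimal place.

Let the plane be z = a·E + b·N + c.
TP8−TP7: −32a − 122b = 76.6;  TP9−TP7: −54a + 61b = 14.7.
Solving gives a = −0.75714, b = −0.42927.
Then c = 207.5 − a·150 − b·185 = 400.49.
At (55, 169): z = −41.6 − 72.5 + 400.49 = 286.3 m.

286.3 m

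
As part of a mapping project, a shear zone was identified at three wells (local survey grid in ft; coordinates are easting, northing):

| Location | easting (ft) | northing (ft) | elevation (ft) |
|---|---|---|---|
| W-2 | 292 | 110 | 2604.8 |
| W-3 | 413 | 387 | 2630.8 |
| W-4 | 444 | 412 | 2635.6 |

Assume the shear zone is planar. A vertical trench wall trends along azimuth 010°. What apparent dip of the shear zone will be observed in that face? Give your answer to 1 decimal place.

3.5°

Two edge vectors: W-2→W-3 = (121, 277, 26), W-2→W-4 = (152, 302, 30.8).
Normal n = (W-2→W-3) × (W-2→W-4) = (679.6, 225.2, -5562).
So ∂z/∂easting = −n_x/n_z = 0.12219 and ∂z/∂northing = −n_y/n_z = 0.04049.
Unit vector along 010° is (sin 10°, cos 10°) = (0.1736, 0.9848).
Slope in that direction = a·(0.1736) + b·(0.9848) = 0.06109.
Apparent dip = arctan|0.06109| = 3.5° (true dip is 7.3°, so apparent ≤ true as expected).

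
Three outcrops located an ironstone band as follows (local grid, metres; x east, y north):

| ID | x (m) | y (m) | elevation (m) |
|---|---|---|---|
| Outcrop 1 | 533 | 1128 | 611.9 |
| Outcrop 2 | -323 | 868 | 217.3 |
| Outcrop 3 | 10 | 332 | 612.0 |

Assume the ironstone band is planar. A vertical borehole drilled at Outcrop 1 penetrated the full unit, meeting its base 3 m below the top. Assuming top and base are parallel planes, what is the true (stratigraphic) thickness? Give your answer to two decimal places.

Let the plane be z = a·x + b·y + c.
Outcrop 2−Outcrop 1: −856a − 260b = −394.6;  Outcrop 3−Outcrop 1: −523a − 796b = 0.1.
Solving gives a = 0.57596, b = −0.37855.
|∇z| = √(a²+b²) = 0.68923, so dip δ = arctan(0.68923) = 34.58°.
True thickness = vertical thickness × cos δ = 3 × cos 34.58° = 2.47 m.

2.47 m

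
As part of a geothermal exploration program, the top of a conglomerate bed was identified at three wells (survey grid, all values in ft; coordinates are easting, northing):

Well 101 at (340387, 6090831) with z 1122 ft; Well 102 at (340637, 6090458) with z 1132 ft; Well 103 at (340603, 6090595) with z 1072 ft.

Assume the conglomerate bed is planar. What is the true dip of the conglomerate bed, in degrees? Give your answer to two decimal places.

Two edge vectors: Well 101→Well 102 = (250, -373, 10), Well 101→Well 103 = (216, -236, -50).
Normal n = (Well 101→Well 102) × (Well 101→Well 103) = (21010, 14660, 21568).
So ∂z/∂easting = −n_x/n_z = −0.97413 and ∂z/∂northing = −n_y/n_z = −0.67971.
Gradient magnitude |∇z| = √(a² + b²) = √(0.94893 + 0.46201) = 1.18783.
True dip = arctan(1.18783) = 49.91°, dipping toward NE (azimuth ≈ 055°).

49.91°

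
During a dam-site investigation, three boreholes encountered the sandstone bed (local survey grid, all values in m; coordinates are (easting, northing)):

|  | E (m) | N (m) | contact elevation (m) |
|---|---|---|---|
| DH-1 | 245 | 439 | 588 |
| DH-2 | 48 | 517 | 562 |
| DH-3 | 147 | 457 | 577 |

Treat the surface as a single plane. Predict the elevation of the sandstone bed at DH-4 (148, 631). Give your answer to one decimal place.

Two edge vectors: DH-1→DH-2 = (-197, 78, -26), DH-1→DH-3 = (-98, 18, -11).
Normal n = (DH-1→DH-2) × (DH-1→DH-3) = (-390, 381, 4098).
So ∂z/∂E = −n_x/n_z = 0.09517 and ∂z/∂N = −n_y/n_z = −0.09297.
Intercept c from DH-1: 588 − 23.32 + 40.81 = 605.50.
At (148, 631): z = 14.1 − 58.7 + 605.50 = 560.9 m.

560.9 m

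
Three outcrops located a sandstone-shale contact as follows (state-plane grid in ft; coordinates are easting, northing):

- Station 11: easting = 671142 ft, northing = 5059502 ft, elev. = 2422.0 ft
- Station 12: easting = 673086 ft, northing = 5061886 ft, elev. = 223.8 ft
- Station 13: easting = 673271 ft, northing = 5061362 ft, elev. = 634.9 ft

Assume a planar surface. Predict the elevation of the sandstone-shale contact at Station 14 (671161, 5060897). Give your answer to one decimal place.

Let the plane be z = a·easting + b·northing + c.
Station 12−Station 11: 1944a + 2384b = −2198.2;  Station 13−Station 11: 2129a + 1860b = −1787.1.
Solving gives a = −0.117691903, b = −0.826093515.
Then c = 2422 − a·671142 − b·5059502 = 4261031.77.
At (671161, 5060897): z = −78990.2 − 4180774.2 + 4261031.77 = 1267.4 ft.

1267.4 ft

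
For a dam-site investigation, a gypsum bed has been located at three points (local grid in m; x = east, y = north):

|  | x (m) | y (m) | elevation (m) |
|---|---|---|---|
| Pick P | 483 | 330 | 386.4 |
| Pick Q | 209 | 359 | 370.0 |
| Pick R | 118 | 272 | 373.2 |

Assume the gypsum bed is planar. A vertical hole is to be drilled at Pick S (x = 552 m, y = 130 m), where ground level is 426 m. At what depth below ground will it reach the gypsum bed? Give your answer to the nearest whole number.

Let the plane be z = a·x + b·y + c.
Pick Q−Pick P: −274a + 29b = −16.4;  Pick R−Pick P: −365a − 58b = −13.2.
Solving gives a = 0.05038, b = −0.08948.
Then c = 386.4 − a·483 − b·330 = 391.59.
At (552, 130): z_contact = 27.8 − 11.6 + 391.59 = 407.8 m.
Depth below ground = 426 − 407.8 = 18 m.

18 m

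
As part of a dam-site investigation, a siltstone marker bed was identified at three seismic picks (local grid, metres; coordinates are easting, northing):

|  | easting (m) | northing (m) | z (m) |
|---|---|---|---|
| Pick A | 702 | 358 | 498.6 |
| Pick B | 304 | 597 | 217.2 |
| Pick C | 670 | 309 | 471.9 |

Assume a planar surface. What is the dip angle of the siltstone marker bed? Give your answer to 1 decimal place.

36.7°

Let the plane be z = a·easting + b·northing + c.
Pick B−Pick A: −398a + 239b = −281.4;  Pick C−Pick A: −32a − 49b = −26.7.
Solving gives a = 0.74291, b = 0.05973.
Gradient magnitude |∇z| = √(a² + b²) = √(0.55191 + 0.00357) = 0.74530.
True dip = arctan(0.74530) = 36.7°, dipping toward W (azimuth ≈ 265°).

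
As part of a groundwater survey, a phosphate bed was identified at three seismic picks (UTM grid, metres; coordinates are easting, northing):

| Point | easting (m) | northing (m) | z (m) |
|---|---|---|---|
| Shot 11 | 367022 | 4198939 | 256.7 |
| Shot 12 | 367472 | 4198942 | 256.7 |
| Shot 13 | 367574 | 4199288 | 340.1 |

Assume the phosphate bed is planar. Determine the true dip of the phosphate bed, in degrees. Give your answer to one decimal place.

Let the plane be z = a·easting + b·northing + c.
Shot 12−Shot 11: 450a + 3b = 0;  Shot 13−Shot 11: 552a + 349b = 83.4.
Solving gives a = −0.00161, b = 0.24152.
Gradient magnitude |∇z| = √(a² + b²) = √(0.00000 + 0.05833) = 0.24152.
True dip = arctan(0.24152) = 13.6°, dipping toward S (azimuth ≈ 180°).

13.6°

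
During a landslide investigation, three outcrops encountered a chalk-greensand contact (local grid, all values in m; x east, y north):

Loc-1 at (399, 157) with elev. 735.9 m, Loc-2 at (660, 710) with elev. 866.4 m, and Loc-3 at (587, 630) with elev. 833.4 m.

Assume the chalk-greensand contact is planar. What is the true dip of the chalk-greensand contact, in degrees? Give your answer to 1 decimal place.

Let the plane be z = a·x + b·y + c.
Loc-2−Loc-1: 261a + 553b = 130.5;  Loc-3−Loc-1: 188a + 473b = 97.5.
Solving gives a = 0.40069, b = 0.04687.
Gradient magnitude |∇z| = √(a² + b²) = √(0.16055 + 0.00220) = 0.40342.
True dip = arctan(0.40342) = 22.0°, dipping toward W (azimuth ≈ 263°).

22.0°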